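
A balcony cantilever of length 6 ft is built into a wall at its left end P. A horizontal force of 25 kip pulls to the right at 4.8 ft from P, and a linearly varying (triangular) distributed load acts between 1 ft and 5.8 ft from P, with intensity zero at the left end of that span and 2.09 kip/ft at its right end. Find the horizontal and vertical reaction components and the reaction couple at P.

Resultant of the triangular load: ½ × 2.09 × 4.8 = 5.016 kip, acting at 4.2 ft from P (one-third of the span from the peak).
ΣF_x = 0: P_x + 25 = 0 → P_x = -25.00 kip.
ΣF_y = 0: P_y − ½·2.09·4.8 = 0 → P_y = 5.016 kip.
ΣM about P: M_P − (½·2.09·4.8)·4.2 = 0 → M_P = 21.07 kip·ft.

P_x = -25.00 kip, P_y = 5.016 kip, M_P = 21.07 kip·ft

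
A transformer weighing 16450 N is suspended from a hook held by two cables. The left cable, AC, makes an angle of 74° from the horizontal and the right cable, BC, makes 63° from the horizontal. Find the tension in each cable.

ΣF_x = 0: −T_AC·cos74° + T_BC·cos63° = 0 → T_BC = 0.607143·T_AC.
ΣF_y = 0: T_AC·sin74° + T_BC·sin63° = 16450.
Substitute: T_AC·(0.961262 + 0.607143·0.891007) = 16450 → T_AC = 10950.4 ≈ 10950 N.
Then T_BC = 0.607143 × 10950.4 = 6648 N.

T_AC = 10950 N, T_BC = 6648 N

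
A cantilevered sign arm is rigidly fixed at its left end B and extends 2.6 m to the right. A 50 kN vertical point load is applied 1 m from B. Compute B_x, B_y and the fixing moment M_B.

B_x = 0, B_y = 50.00 kN, M_B = 50.00 kN·m

ΣF_x = 0: B_x = 0.
ΣF_y = 0: B_y − 50 = 0 → B_y = 50.00 kN.
ΣM about B: M_B − 50·1 = 0 → M_B = 50.00 kN·m.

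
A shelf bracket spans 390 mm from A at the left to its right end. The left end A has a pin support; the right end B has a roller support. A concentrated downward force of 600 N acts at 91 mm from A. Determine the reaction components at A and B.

Moments about A: B_y·390 − 600·91 = 0 → B_y = 54600/390 = 140.0 N.
ΣF_y = 0: A_y + 140 − 600 = 0 → A_y = 460.0 N.
ΣF_x = 0: no horizontal applied forces, so A_x = 0.

A_x = 0, A_y = 460.0 N, B_y = 140.0 N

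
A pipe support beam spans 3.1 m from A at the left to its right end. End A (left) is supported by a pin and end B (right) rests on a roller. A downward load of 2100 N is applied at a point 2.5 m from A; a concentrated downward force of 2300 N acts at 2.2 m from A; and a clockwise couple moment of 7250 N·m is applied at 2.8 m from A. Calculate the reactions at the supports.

A_x = 0, A_y = -1265 N, B_y = 5665 N

Moments about A: B_y·3.1 − 2100·2.5 − 2300·2.2 − 7250 = 0 → B_y = 17560/3.1 = 5664.52 ≈ 5665 N.
ΣF_y = 0: A_y + 5664.52 − 2100 − 2300 = 0 → A_y = -1265 N.
ΣF_x = 0: no horizontal applied forces, so A_x = 0.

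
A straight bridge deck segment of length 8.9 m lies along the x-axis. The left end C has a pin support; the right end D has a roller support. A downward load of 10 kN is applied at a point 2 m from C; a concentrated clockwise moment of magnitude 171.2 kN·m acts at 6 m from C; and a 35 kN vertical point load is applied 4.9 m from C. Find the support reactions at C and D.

C_x = 0, C_y = 4.247 kN, D_y = 40.75 kN

Moments about C: D_y·8.9 − 10·2 − 171.2 − 35·4.9 = 0 → D_y = 362.7/8.9 = 40.7528 ≈ 40.75 kN.
ΣF_y = 0: C_y + 40.7528 − 10 − 35 = 0 → C_y = 4.247 kN.
ΣF_x = 0: no horizontal applied forces, so C_x = 0.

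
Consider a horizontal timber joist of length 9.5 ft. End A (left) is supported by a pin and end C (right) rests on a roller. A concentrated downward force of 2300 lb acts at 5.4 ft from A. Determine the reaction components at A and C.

Moments about A: C_y·9.5 − 2300·5.4 = 0 → C_y = 12420/9.5 = 1307.37 ≈ 1307 lb.
ΣF_y = 0: A_y + 1307.37 − 2300 = 0 → A_y = 992.6 lb.
ΣF_x = 0: no horizontal applied forces, so A_x = 0.

A_x = 0, A_y = 992.6 lb, C_y = 1307 lb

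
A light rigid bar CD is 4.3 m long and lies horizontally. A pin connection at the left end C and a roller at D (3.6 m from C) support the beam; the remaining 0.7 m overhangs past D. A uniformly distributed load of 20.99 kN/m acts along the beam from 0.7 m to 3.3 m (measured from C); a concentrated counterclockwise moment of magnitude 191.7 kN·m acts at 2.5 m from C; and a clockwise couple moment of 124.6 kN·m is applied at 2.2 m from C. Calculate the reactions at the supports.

C_x = 0, C_y = 42.89 kN, D_y = 11.68 kN

Resultant of the distributed load: 20.99 × 2.6 = 54.574 kN at 2 m from C.
ΣM about C: D_y·3.6 − (20.99·2.6)·2 + 191.7 − 124.6 = 0 → D_y = 42.048/3.6 = 11.68 kN.
ΣF_y = 0: C_y + 11.68 − 20.99·2.6 = 0 → C_y = 42.89 kN.
ΣF_x = 0: no horizontal applied forces, so C_x = 0.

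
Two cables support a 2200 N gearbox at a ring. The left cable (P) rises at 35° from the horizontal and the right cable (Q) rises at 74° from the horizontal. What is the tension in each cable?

T_P = 641.3 N, T_Q = 1906 N

ΣF_x = 0: −T_P·cos35° + T_Q·cos74° = 0 → T_Q = 2.97185·T_P.
ΣF_y = 0: T_P·sin35° + T_Q·sin74° = 2200.
Substitute: T_P·(0.573576 + 2.97185·0.961262) = 2200 → T_P = 641.343 ≈ 641.3 N.
Then T_Q = 2.97185 × 641.343 = 1906 N.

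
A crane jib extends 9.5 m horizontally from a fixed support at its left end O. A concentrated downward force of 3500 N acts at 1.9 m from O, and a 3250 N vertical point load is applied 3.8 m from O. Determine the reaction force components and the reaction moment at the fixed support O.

O_x = 0, O_y = 6750 N, M_O = 19000 N·m

ΣF_x = 0: O_x = 0.
ΣF_y = 0: O_y − 3500 − 3250 = 0 → O_y = 6750 N.
ΣM about O: M_O − 3500·1.9 − 3250·3.8 = 0 → M_O = 19000 N·m.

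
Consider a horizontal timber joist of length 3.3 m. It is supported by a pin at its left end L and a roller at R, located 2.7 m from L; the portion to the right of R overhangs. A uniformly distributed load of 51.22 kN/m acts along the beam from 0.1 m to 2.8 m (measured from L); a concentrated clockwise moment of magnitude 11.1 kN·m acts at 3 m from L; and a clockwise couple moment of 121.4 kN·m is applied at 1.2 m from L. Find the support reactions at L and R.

Resultant of the distributed load: 51.22 × 2.7 = 138.294 kN at 1.45 m from L.
ΣM about L: R_y·2.7 − (51.22·2.7)·1.45 − 11.1 − 121.4 = 0 → R_y = 333.0263/2.7 = 123.343 ≈ 123.3 kN.
ΣF_y = 0: L_y + 123.343 − 51.22·2.7 = 0 → L_y = 14.95 kN.
ΣF_x = 0: no horizontal applied forces, so L_x = 0.

L_x = 0, L_y = 14.95 kN, R_y = 123.3 kN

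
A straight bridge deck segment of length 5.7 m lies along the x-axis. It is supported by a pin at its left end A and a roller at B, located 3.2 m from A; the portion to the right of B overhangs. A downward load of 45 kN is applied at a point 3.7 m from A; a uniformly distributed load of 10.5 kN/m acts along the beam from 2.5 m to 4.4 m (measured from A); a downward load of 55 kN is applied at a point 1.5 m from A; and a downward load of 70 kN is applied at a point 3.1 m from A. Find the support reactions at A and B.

Resultant of the distributed load: 10.5 × 1.9 = 19.95 kN at 3.45 m from A.
Taking moments about A: B_y·3.2 − 45·3.7 − (10.5·1.9)·3.45 − 55·1.5 − 70·3.1 = 0 → B_y = 534.8275/3.2 = 167.134 ≈ 167.1 kN.
ΣF_y = 0: A_y + 167.134 − 45 − 10.5·1.9 − 55 − 70 = 0 → A_y = 22.82 kN.
ΣF_x = 0: no horizontal applied forces, so A_x = 0.

A_x = 0, A_y = 22.82 kN, B_y = 167.1 kN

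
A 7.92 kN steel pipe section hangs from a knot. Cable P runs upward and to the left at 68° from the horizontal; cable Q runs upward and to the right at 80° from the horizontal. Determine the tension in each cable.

ΣF_x = 0: −T_P·cos68° + T_Q·cos80° = 0 → T_Q = 2.15727·T_P.
ΣF_y = 0: T_P·sin68° + T_Q·sin80° = 7.92.
Substitute: T_P·(0.927184 + 2.15727·0.984808) = 7.92 → T_P = 2.59529 ≈ 2.595 kN.
Then T_Q = 2.15727 × 2.59529 = 5.599 kN.

T_P = 2.595 kN, T_Q = 5.599 kN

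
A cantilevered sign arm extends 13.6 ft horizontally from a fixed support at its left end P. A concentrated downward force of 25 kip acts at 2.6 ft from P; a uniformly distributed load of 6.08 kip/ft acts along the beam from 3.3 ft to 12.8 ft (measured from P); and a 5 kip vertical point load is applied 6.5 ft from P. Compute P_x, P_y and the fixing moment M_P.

Resultant of the distributed load: 6.08 × 9.5 = 57.76 kip at 8.05 ft from P.
ΣF_x = 0: P_x = 0.
ΣF_y = 0: P_y − 25 − 6.08·9.5 − 5 = 0 → P_y = 87.76 kip.
ΣM about P: M_P − 25·2.6 − (6.08·9.5)·8.05 − 5·6.5 = 0 → M_P = 562.5 kip·ft.

P_x = 0, P_y = 87.76 kip, M_P = 562.5 kip·ft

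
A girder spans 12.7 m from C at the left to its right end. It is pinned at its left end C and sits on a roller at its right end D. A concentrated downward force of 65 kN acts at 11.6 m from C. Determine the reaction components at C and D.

Taking moments about C: D_y·12.7 − 65·11.6 = 0 → D_y = 754/12.7 = 59.3701 ≈ 59.37 kN.
ΣF_y = 0: C_y + 59.3701 − 65 = 0 → C_y = 5.630 kN.
ΣF_x = 0: no horizontal applied forces, so C_x = 0.

C_x = 0, C_y = 5.630 kN, D_y = 59.37 kN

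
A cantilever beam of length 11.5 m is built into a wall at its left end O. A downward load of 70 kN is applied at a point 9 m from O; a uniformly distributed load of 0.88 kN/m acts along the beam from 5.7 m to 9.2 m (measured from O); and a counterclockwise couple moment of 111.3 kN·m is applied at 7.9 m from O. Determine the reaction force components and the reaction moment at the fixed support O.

Resultant of the distributed load: 0.88 × 3.5 = 3.08 kN at 7.45 m from O.
ΣF_x = 0: O_x = 0.
ΣF_y = 0: O_y − 70 − 0.88·3.5 = 0 → O_y = 73.08 kN.
ΣM about O: M_O − 70·9 − (0.88·3.5)·7.45 + 111.3 = 0 → M_O = 541.6 kN·m.

O_x = 0, O_y = 73.08 kN, M_O = 541.6 kN·m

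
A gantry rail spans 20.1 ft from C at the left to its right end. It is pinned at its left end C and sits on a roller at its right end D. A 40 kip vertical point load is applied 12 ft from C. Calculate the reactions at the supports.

C_x = 0, C_y = 16.12 kip, D_y = 23.88 kip

ΣM about C: D_y·20.1 − 40·12 = 0 → D_y = 480/20.1 = 23.8806 ≈ 23.88 kip.
ΣF_y = 0: C_y + 23.8806 − 40 = 0 → C_y = 16.12 kip.
ΣF_x = 0: no horizontal applied forces, so C_x = 0.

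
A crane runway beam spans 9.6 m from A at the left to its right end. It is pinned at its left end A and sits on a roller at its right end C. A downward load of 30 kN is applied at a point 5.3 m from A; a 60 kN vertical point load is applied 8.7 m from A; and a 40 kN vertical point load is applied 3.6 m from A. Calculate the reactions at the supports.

A_x = 0, A_y = 44.06 kN, C_y = 85.94 kN

ΣM about A: C_y·9.6 − 30·5.3 − 60·8.7 − 40·3.6 = 0 → C_y = 825/9.6 = 85.9375 ≈ 85.94 kN.
ΣF_y = 0: A_y + 85.9375 − 30 − 60 − 40 = 0 → A_y = 44.06 kN.
ΣF_x = 0: no horizontal applied forces, so A_x = 0.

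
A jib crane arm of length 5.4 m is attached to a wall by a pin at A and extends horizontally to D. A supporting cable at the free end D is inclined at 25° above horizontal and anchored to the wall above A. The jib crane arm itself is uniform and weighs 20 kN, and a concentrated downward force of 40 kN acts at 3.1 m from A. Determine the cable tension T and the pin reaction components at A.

ΣM about A: T·sin25°·5.4 − 20·2.7 − 40·3.1 = 0 → T = 178/(5.4·0.422618) = 77.9971 ≈ 78.00 kN.
ΣF_x = 0: A_x − T·cos25° = 0 → A_x = 77.9971 × 0.906308 = 70.69 kN.
ΣF_y = 0: A_y + T·sin25° − 20 − 40 = 0 → A_y = 60 − 77.9971 × 0.422618 = 27.04 kN.

T = 78.00 kN, A_x = 70.69 kN, A_y = 27.04 kN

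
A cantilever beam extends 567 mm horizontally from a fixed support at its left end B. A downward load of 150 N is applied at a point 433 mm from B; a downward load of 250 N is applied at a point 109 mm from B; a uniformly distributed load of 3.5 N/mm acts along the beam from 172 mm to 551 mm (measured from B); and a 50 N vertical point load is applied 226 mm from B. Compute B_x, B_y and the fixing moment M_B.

B_x = 0, B_y = 1776 N, M_B = 583000 N·mm

Resultant of the distributed load: 3.5 × 379 = 1326.5 N at 361.5 mm from B.
ΣF_x = 0: B_x = 0.
ΣF_y = 0: B_y − 150 − 250 − 3.5·379 − 50 = 0 → B_y = 1776 N.
ΣM about B: M_B − 150·433 − 250·109 − (3.5·379)·361.5 − 50·226 = 0 → M_B = 583000 N·mm.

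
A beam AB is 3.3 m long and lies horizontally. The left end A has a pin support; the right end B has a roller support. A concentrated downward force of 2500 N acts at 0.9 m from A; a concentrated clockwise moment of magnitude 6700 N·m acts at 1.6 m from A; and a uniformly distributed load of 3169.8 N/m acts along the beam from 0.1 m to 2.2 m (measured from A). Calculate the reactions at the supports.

A_x = 0, A_y = 4125 N, B_y = 5032 N

Resultant of the distributed load: 3169.8 × 2.1 = 6656.58 N at 1.15 m from A.
ΣM about A: B_y·3.3 − 2500·0.9 − 6700 − (3169.8·2.1)·1.15 = 0 → B_y = 16605.067/3.3 = 5031.84 ≈ 5032 N.
ΣF_y = 0: A_y + 5031.84 − 2500 − 3169.8·2.1 = 0 → A_y = 4125 N.
ΣF_x = 0: no horizontal applied forces, so A_x = 0.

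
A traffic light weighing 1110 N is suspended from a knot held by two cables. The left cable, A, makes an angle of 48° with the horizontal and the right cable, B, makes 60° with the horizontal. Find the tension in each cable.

ΣF_x = 0: −T_A·cos48° + T_B·cos60° = 0 → T_B = 1.33826·T_A.
ΣF_y = 0: T_A·sin48° + T_B·sin60° = 1110.
Substitute: T_A·(0.743145 + 1.33826·0.866025) = 1110 → T_A = 583.562 ≈ 583.6 N.
Then T_B = 1.33826 × 583.562 = 781.0 N.

T_A = 583.6 N, T_B = 781.0 N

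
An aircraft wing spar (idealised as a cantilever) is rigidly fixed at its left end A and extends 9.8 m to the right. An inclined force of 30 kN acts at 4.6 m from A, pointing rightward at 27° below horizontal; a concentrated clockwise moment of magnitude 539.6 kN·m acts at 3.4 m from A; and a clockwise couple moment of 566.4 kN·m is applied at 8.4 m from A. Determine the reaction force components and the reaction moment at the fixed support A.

ΣF_x = 0: A_x + 30·cos27° = 0 → A_x = -26.73 kN.
ΣF_y = 0: A_y − 30·sin27° = 0 → A_y = 13.62 kN.
ΣM about A: M_A − 30·sin27°·4.6 − 539.6 − 566.4 = 0 → M_A = 1169 kN·m.

A_x = -26.73 kN, A_y = 13.62 kN, M_A = 1169 kN·m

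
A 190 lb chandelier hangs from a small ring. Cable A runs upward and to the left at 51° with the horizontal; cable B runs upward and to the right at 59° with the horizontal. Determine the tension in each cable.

ΣF_x = 0: −T_A·cos51° + T_B·cos59° = 0 → T_B = 1.22189·T_A.
ΣF_y = 0: T_A·sin51° + T_B·sin59° = 190.
Substitute: T_A·(0.777146 + 1.22189·0.857167) = 190 → T_A = 104.138 ≈ 104.1 lb.
Then T_B = 1.22189 × 104.138 = 127.2 lb.

T_A = 104.1 lb, T_B = 127.2 lb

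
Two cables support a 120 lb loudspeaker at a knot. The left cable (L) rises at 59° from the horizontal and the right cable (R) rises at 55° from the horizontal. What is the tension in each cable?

ΣF_x = 0: −T_L·cos59° + T_R·cos55° = 0 → T_R = 0.897941·T_L.
ΣF_y = 0: T_L·sin59° + T_R·sin55° = 120.
Substitute: T_L·(0.857167 + 0.897941·0.819152) = 120 → T_L = 75.3429 ≈ 75.34 lb.
Then T_R = 0.897941 × 75.3429 = 67.65 lb.

T_L = 75.34 lb, T_R = 67.65 lb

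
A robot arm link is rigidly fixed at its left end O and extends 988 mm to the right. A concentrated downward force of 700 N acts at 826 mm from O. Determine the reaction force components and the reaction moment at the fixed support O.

O_x = 0, O_y = 700.0 N, M_O = 578200 N·mm

ΣF_x = 0: O_x = 0.
ΣF_y = 0: O_y − 700 = 0 → O_y = 700.0 N.
ΣM about O: M_O − 700·826 = 0 → M_O = 578200 N·mm.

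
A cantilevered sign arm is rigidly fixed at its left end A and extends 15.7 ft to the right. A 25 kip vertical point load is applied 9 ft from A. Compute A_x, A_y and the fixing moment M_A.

A_x = 0, A_y = 25.00 kip, M_A = 225.0 kip·ft

ΣF_x = 0: A_x = 0.
ΣF_y = 0: A_y − 25 = 0 → A_y = 25.00 kip.
ΣM about A: M_A − 25·9 = 0 → M_A = 225.0 kip·ft.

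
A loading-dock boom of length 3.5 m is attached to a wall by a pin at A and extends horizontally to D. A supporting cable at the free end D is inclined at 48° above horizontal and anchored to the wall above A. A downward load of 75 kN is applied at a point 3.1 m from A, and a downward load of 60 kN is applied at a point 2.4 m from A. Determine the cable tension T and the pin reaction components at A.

ΣM about A: T·sin48°·3.5 − 75·3.1 − 60·2.4 = 0 → T = 376.5/(3.5·0.743145) = 144.752 ≈ 144.8 kN.
ΣF_x = 0: A_x − T·cos48° = 0 → A_x = 144.752 × 0.669131 = 96.86 kN.
ΣF_y = 0: A_y + T·sin48° − 75 − 60 = 0 → A_y = 135 − 144.752 × 0.743145 = 27.43 kN.

T = 144.8 kN, A_x = 96.86 kN, A_y = 27.43 kN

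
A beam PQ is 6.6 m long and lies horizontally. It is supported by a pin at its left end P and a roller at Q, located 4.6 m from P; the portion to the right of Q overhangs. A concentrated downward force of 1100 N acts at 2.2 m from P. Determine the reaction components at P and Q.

P_x = 0, P_y = 573.9 N, Q_y = 526.1 N

Moments about P: Q_y·4.6 − 1100·2.2 = 0 → Q_y = 2420/4.6 = 526.087 ≈ 526.1 N.
ΣF_y = 0: P_y + 526.087 − 1100 = 0 → P_y = 573.9 N.
ΣF_x = 0: no horizontal applied forces, so P_x = 0.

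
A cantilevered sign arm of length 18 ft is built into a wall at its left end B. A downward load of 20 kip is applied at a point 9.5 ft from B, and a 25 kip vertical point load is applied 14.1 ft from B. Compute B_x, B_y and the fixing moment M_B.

ΣF_x = 0: B_x = 0.
ΣF_y = 0: B_y − 20 − 25 = 0 → B_y = 45.00 kip.
ΣM about B: M_B − 20·9.5 − 25·14.1 = 0 → M_B = 542.5 kip·ft.

B_x = 0, B_y = 45.00 kip, M_B = 542.5 kip·ft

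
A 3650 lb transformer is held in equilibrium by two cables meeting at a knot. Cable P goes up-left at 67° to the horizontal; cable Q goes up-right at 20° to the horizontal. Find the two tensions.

ΣF_x = 0: −T_P·cos67° + T_Q·cos20° = 0 → T_Q = 0.415807·T_P.
ΣF_y = 0: T_P·sin67° + T_Q·sin20° = 3650.
Substitute: T_P·(0.920505 + 0.415807·0.34202) = 3650 → T_P = 3434.59 ≈ 3435 lb.
Then T_Q = 0.415807 × 3434.59 = 1428 lb.

T_P = 3435 lb, T_Q = 1428 lb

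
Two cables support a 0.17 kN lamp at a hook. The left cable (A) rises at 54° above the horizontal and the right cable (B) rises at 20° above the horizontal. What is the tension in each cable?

ΣF_x = 0: −T_A·cos54° + T_B·cos20° = 0 → T_B = 0.625508·T_A.
ΣF_y = 0: T_A·sin54° + T_B·sin20° = 0.17.
Substitute: T_A·(0.809017 + 0.625508·0.34202) = 0.17 → T_A = 0.166186 ≈ 0.1662 kN.
Then T_B = 0.625508 × 0.166186 = 0.1040 kN.

T_A = 0.1662 kN, T_B = 0.1040 kN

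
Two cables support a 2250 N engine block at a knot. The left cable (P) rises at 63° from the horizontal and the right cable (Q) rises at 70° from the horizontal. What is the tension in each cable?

T_P = 1052 N, T_Q = 1397 N

ΣF_x = 0: −T_P·cos63° + T_Q·cos70° = 0 → T_Q = 1.32738·T_P.
ΣF_y = 0: T_P·sin63° + T_Q·sin70° = 2250.
Substitute: T_P·(0.891007 + 1.32738·0.939693) = 2250 → T_P = 1052.22 ≈ 1052 N.
Then T_Q = 1.32738 × 1052.22 = 1397 N.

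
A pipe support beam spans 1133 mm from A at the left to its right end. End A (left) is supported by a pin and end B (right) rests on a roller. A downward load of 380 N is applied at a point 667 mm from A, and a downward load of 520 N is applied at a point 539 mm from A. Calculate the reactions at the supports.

ΣM about A: B_y·1133 − 380·667 − 520·539 = 0 → B_y = 533740/1133 = 471.086 ≈ 471.1 N.
ΣF_y = 0: A_y + 471.086 − 380 − 520 = 0 → A_y = 428.9 N.
ΣF_x = 0: no horizontal applied forces, so A_x = 0.

A_x = 0, A_y = 428.9 N, B_y = 471.1 N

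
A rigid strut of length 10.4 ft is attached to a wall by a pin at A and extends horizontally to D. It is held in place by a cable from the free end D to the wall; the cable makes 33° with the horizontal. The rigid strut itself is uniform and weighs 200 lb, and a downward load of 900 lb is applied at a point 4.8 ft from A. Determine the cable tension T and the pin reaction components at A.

T = 946.3 lb, A_x = 793.6 lb, A_y = 584.6 lb

ΣM about A: T·sin33°·10.4 − 200·5.2 − 900·4.8 = 0 → T = 5360/(10.4·0.544639) = 946.287 ≈ 946.3 lb.
ΣF_x = 0: A_x − T·cos33° = 0 → A_x = 946.287 × 0.838671 = 793.6 lb.
ΣF_y = 0: A_y + T·sin33° − 200 − 900 = 0 → A_y = 1100 − 946.287 × 0.544639 = 584.6 lb.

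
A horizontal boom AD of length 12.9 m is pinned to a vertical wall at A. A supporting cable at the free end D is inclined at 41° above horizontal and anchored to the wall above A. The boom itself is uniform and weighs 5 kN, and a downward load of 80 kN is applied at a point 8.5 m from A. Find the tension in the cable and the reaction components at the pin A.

T = 84.16 kN, A_x = 63.52 kN, A_y = 29.79 kN

ΣM about A: T·sin41°·12.9 − 5·6.45 − 80·8.5 = 0 → T = 712.25/(12.9·0.656059) = 84.1589 ≈ 84.16 kN.
ΣF_x = 0: A_x − T·cos41° = 0 → A_x = 84.1589 × 0.75471 = 63.52 kN.
ΣF_y = 0: A_y + T·sin41° − 5 − 80 = 0 → A_y = 85 − 84.1589 × 0.656059 = 29.79 kN.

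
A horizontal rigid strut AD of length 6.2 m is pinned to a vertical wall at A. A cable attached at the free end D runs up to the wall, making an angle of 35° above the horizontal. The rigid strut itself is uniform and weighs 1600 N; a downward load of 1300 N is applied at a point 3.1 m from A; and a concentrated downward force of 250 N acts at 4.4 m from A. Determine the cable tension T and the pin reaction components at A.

T = 2837 N, A_x = 2324 N, A_y = 1523 N

ΣM about A: T·sin35°·6.2 − 1600·3.1 − 1300·3.1 − 250·4.4 = 0 → T = 10090/(6.2·0.573576) = 2837.32 ≈ 2837 N.
ΣF_x = 0: A_x − T·cos35° = 0 → A_x = 2837.32 × 0.819152 = 2324 N.
ΣF_y = 0: A_y + T·sin35° − 1600 − 1300 − 250 = 0 → A_y = 3150 − 2837.32 × 0.573576 = 1523 N.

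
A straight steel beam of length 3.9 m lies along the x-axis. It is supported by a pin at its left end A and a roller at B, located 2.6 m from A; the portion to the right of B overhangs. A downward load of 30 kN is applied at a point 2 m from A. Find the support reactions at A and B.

A_x = 0, A_y = 6.923 kN, B_y = 23.08 kN

ΣM about A: B_y·2.6 − 30·2 = 0 → B_y = 60/2.6 = 23.0769 ≈ 23.08 kN.
ΣF_y = 0: A_y + 23.0769 − 30 = 0 → A_y = 6.923 kN.
ΣF_x = 0: no horizontal applied forces, so A_x = 0.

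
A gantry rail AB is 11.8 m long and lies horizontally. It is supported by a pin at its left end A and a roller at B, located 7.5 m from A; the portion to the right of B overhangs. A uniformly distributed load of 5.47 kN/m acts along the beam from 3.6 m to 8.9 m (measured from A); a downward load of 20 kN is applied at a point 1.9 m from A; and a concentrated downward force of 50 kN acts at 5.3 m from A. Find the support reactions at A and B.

A_x = 0, A_y = 34.43 kN, B_y = 64.56 kN

Resultant of the distributed load: 5.47 × 5.3 = 28.991 kN at 6.25 m from A.
ΣM about A: B_y·7.5 − (5.47·5.3)·6.25 − 20·1.9 − 50·5.3 = 0 → B_y = 484.19375/7.5 = 64.5592 ≈ 64.56 kN.
ΣF_y = 0: A_y + 64.5592 − 5.47·5.3 − 20 − 50 = 0 → A_y = 34.43 kN.
ΣF_x = 0: no horizontal applied forces, so A_x = 0.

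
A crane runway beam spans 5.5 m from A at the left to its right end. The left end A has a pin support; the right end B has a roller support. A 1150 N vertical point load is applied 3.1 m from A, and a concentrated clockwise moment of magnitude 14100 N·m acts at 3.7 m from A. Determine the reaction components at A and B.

A_x = 0, A_y = -2062 N, B_y = 3212 N

Taking moments about A: B_y·5.5 − 1150·3.1 − 14100 = 0 → B_y = 17665/5.5 = 3211.82 ≈ 3212 N.
ΣF_y = 0: A_y + 3211.82 − 1150 = 0 → A_y = -2062 N.
ΣF_x = 0: no horizontal applied forces, so A_x = 0.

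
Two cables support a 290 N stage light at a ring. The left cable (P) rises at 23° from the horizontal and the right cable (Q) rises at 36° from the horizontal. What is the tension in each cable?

T_P = 273.7 N, T_Q = 311.4 N

ΣF_x = 0: −T_P·cos23° + T_Q·cos36° = 0 → T_Q = 1.13781·T_P.
ΣF_y = 0: T_P·sin23° + T_Q·sin36° = 290.
Substitute: T_P·(0.390731 + 1.13781·0.587785) = 290 → T_P = 273.709 ≈ 273.7 N.
Then T_Q = 1.13781 × 273.709 = 311.4 N.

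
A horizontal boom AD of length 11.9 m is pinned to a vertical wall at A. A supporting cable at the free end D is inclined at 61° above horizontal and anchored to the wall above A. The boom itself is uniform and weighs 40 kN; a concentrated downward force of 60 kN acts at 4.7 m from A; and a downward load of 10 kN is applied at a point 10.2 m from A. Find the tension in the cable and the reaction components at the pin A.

ΣM about A: T·sin61°·11.9 − 40·5.95 − 60·4.7 − 10·10.2 = 0 → T = 622/(11.9·0.87462) = 59.7618 ≈ 59.76 kN.
ΣF_x = 0: A_x − T·cos61° = 0 → A_x = 59.7618 × 0.48481 = 28.97 kN.
ΣF_y = 0: A_y + T·sin61° − 40 − 60 − 10 = 0 → A_y = 110 − 59.7618 × 0.87462 = 57.73 kN.

T = 59.76 kN, A_x = 28.97 kN, A_y = 57.73 kN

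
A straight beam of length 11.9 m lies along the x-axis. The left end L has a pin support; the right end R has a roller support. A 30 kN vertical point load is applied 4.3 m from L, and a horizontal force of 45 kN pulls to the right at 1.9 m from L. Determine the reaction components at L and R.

Moments about L: R_y·11.9 − 30·4.3 = 0 → R_y = 129/11.9 = 10.8403 ≈ 10.84 kN.
ΣF_y = 0: L_y + 10.8403 − 30 = 0 → L_y = 19.16 kN.
ΣF_x = 0: L_x + 45 = 0 → L_x = -45.00 kN.

L_x = -45.00 kN, L_y = 19.16 kN, R_y = 10.84 kN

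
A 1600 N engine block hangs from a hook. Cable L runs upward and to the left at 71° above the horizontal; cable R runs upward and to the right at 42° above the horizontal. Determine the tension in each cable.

T_L = 1292 N, T_R = 565.9 N

ΣF_x = 0: −T_L·cos71° + T_R·cos42° = 0 → T_R = 0.438095·T_L.
ΣF_y = 0: T_L·sin71° + T_R·sin42° = 1600.
Substitute: T_L·(0.945519 + 0.438095·0.669131) = 1600 → T_L = 1291.72 ≈ 1292 N.
Then T_R = 0.438095 × 1291.72 = 565.9 N.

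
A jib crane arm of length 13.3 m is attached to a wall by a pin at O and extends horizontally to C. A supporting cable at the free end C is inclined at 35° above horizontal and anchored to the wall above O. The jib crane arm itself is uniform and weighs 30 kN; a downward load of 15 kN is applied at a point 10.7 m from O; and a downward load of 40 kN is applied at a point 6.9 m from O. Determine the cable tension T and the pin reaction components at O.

ΣM about O: T·sin35°·13.3 − 30·6.65 − 15·10.7 − 40·6.9 = 0 → T = 636/(13.3·0.573576) = 83.3709 ≈ 83.37 kN.
ΣF_x = 0: O_x − T·cos35° = 0 → O_x = 83.3709 × 0.819152 = 68.29 kN.
ΣF_y = 0: O_y + T·sin35° − 30 − 15 − 40 = 0 → O_y = 85 − 83.3709 × 0.573576 = 37.18 kN.

T = 83.37 kN, O_x = 68.29 kN, O_y = 37.18 kN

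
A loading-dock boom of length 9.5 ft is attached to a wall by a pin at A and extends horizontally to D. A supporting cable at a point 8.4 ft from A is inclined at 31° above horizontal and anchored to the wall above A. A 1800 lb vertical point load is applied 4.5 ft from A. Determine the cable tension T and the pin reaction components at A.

T = 1872 lb, A_x = 1605 lb, A_y = 835.7 lb

ΣM about A: T·sin31°·8.4 − 1800·4.5 = 0 → T = 8100/(8.4·0.515038) = 1872.26 ≈ 1872 lb.
ΣF_x = 0: A_x − T·cos31° = 0 → A_x = 1872.26 × 0.857167 = 1605 lb.
ΣF_y = 0: A_y + T·sin31° − 1800 = 0 → A_y = 1800 − 1872.26 × 0.515038 = 835.7 lb.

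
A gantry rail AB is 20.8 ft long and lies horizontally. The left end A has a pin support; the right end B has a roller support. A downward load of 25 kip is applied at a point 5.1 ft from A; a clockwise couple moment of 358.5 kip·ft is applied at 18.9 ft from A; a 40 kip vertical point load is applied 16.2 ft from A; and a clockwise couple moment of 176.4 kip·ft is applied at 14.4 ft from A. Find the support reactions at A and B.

Moments about A: B_y·20.8 − 25·5.1 − 358.5 − 40·16.2 − 176.4 = 0 → B_y = 1310.4/20.8 = 63.00 kip.
ΣF_y = 0: A_y + 63 − 25 − 40 = 0 → A_y = 2.000 kip.
ΣF_x = 0: no horizontal applied forces, so A_x = 0.

A_x = 0, A_y = 2.000 kip, B_y = 63.00 kip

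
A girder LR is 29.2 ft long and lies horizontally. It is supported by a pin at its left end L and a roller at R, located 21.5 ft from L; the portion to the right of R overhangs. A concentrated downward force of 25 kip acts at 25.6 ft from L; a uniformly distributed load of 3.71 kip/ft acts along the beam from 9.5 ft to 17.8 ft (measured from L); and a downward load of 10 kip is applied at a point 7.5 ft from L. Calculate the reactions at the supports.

L_x = 0, L_y = 12.99 kip, R_y = 52.81 kip

Resultant of the distributed load: 3.71 × 8.3 = 30.793 kip at 13.65 ft from L.
ΣM about L: R_y·21.5 − 25·25.6 − (3.71·8.3)·13.65 − 10·7.5 = 0 → R_y = 1135.32445/21.5 = 52.8058 ≈ 52.81 kip.
ΣF_y = 0: L_y + 52.8058 − 25 − 3.71·8.3 − 10 = 0 → L_y = 12.99 kip.
ΣF_x = 0: no horizontal applied forces, so L_x = 0.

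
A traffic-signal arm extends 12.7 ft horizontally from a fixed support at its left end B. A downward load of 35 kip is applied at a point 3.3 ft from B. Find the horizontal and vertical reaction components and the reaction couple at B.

B_x = 0, B_y = 35.00 kip, M_B = 115.5 kip·ft

ΣF_x = 0: B_x = 0.
ΣF_y = 0: B_y − 35 = 0 → B_y = 35.00 kip.
ΣM about B: M_B − 35·3.3 = 0 → M_B = 115.5 kip·ft.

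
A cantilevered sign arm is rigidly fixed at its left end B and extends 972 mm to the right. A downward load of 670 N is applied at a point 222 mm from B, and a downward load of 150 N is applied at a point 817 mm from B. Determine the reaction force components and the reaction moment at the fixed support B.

ΣF_x = 0: B_x = 0.
ΣF_y = 0: B_y − 670 − 150 = 0 → B_y = 820.0 N.
ΣM about B: M_B − 670·222 − 150·817 = 0 → M_B = 271300 N·mm.

B_x = 0, B_y = 820.0 N, M_B = 271300 N·mm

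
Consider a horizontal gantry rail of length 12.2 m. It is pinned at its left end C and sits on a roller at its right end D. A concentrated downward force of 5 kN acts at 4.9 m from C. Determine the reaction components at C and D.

C_x = 0, C_y = 2.992 kN, D_y = 2.008 kN

ΣM about C: D_y·12.2 − 5·4.9 = 0 → D_y = 24.5/12.2 = 2.0082 ≈ 2.008 kN.
ΣF_y = 0: C_y + 2.0082 − 5 = 0 → C_y = 2.992 kN.
ΣF_x = 0: no horizontal applied forces, so C_x = 0.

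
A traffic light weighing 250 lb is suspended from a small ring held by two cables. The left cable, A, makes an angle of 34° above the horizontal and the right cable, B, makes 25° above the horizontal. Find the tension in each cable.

T_A = 264.3 lb, T_B = 241.8 lb

ΣF_x = 0: −T_A·cos34° + T_B·cos25° = 0 → T_B = 0.914742·T_A.
ΣF_y = 0: T_A·sin34° + T_B·sin25° = 250.
Substitute: T_A·(0.559193 + 0.914742·0.422618) = 250 → T_A = 264.332 ≈ 264.3 lb.
Then T_B = 0.914742 × 264.332 = 241.8 lb.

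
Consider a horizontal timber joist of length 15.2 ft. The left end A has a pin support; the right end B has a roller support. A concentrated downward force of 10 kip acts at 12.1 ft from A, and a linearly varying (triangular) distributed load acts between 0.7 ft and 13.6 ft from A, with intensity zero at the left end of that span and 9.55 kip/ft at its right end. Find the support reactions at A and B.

Resultant of the triangular load: ½ × 9.55 × 12.9 = 61.5975 kip, acting at 9.3 ft from A (one-third of the span from the peak).
ΣM about A: B_y·15.2 − 10·12.1 − (½·9.55·12.9)·9.3 = 0 → B_y = 693.85675/15.2 = 45.6485 ≈ 45.65 kip.
ΣF_y = 0: A_y + 45.6485 − 10 − ½·9.55·12.9 = 0 → A_y = 25.95 kip.
ΣF_x = 0: no horizontal applied forces, so A_x = 0.

A_x = 0, A_y = 25.95 kip, B_y = 45.65 kip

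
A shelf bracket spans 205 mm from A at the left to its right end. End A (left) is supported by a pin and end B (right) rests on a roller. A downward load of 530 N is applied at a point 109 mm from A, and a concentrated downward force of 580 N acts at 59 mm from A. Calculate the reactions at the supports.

A_x = 0, A_y = 661.3 N, B_y = 448.7 N

Taking moments about A: B_y·205 − 530·109 − 580·59 = 0 → B_y = 91990/205 = 448.732 ≈ 448.7 N.
ΣF_y = 0: A_y + 448.732 − 530 − 580 = 0 → A_y = 661.3 N.
ΣF_x = 0: no horizontal applied forces, so A_x = 0.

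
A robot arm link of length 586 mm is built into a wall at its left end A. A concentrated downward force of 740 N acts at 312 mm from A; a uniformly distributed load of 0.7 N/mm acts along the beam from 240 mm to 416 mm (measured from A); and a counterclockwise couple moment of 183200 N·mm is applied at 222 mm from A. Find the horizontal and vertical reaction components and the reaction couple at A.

Resultant of the distributed load: 0.7 × 176 = 123.2 N at 328 mm from A.
ΣF_x = 0: A_x = 0.
ΣF_y = 0: A_y − 740 − 0.7·176 = 0 → A_y = 863.2 N.
ΣM about A: M_A − 740·312 − (0.7·176)·328 + 183200 = 0 → M_A = 88090 N·mm.

A_x = 0, A_y = 863.2 N, M_A = 88090 N·mm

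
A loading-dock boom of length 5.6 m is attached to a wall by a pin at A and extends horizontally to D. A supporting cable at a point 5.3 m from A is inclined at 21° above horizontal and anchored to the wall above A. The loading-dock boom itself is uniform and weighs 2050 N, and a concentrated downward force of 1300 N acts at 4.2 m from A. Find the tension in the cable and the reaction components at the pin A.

T = 5897 N, A_x = 5505 N, A_y = 1237 N

ΣM about A: T·sin21°·5.3 − 2050·2.8 − 1300·4.2 = 0 → T = 11200/(5.3·0.358368) = 5896.75 ≈ 5897 N.
ΣF_x = 0: A_x − T·cos21° = 0 → A_x = 5896.75 × 0.93358 = 5505 N.
ΣF_y = 0: A_y + T·sin21° − 2050 − 1300 = 0 → A_y = 3350 − 5896.75 × 0.358368 = 1237 N.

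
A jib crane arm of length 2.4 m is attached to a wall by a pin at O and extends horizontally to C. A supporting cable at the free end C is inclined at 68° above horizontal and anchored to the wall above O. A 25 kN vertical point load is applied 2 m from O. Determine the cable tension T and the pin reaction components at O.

ΣM about O: T·sin68°·2.4 − 25·2 = 0 → T = 50/(2.4·0.927184) = 22.4695 ≈ 22.47 kN.
ΣF_x = 0: O_x − T·cos68° = 0 → O_x = 22.4695 × 0.374607 = 8.417 kN.
ΣF_y = 0: O_y + T·sin68° − 25 = 0 → O_y = 25 − 22.4695 × 0.927184 = 4.167 kN.

T = 22.47 kN, O_x = 8.417 kN, O_y = 4.167 kN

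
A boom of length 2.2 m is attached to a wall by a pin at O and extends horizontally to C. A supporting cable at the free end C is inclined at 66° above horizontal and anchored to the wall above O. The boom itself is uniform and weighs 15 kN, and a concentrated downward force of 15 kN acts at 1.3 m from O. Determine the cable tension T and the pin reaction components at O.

T = 17.91 kN, O_x = 7.286 kN, O_y = 13.64 kN

ΣM about O: T·sin66°·2.2 − 15·1.1 − 15·1.3 = 0 → T = 36/(2.2·0.913545) = 17.9122 ≈ 17.91 kN.
ΣF_x = 0: O_x − T·cos66° = 0 → O_x = 17.9122 × 0.406737 = 7.286 kN.
ΣF_y = 0: O_y + T·sin66° − 15 − 15 = 0 → O_y = 30 − 17.9122 × 0.913545 = 13.64 kN.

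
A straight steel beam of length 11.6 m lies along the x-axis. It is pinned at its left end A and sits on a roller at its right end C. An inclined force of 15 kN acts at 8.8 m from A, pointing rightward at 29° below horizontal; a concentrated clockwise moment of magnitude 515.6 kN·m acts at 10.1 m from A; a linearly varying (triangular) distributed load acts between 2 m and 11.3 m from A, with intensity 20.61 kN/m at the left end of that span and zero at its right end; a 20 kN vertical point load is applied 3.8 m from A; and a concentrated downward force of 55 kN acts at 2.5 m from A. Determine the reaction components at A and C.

A_x = -13.12 kN, A_y = 67.60 kN, C_y = 110.5 kN

Resultant of the triangular load: ½ × 20.61 × 9.3 = 95.8365 kN, acting at 5.1 m from A (one-third of the span from the peak).
ΣM about A: C_y·11.6 − 15·sin29°·8.8 − 515.6 − (½·20.61·9.3)·5.1 − 20·3.8 − 55·2.5 = 0 → C_y = 1281.86/11.6 = 110.505 ≈ 110.5 kN.
ΣF_y = 0: A_y + 110.505 − 15·sin29° − ½·20.61·9.3 − 20 − 55 = 0 → A_y = 67.60 kN.
ΣF_x = 0: A_x + 15·cos29° = 0 → A_x = -13.12 kN.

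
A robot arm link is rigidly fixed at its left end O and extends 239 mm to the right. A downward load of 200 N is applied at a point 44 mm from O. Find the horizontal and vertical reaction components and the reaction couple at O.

O_x = 0, O_y = 200.0 N, M_O = 8800 N·mm

ΣF_x = 0: O_x = 0.
ΣF_y = 0: O_y − 200 = 0 → O_y = 200.0 N.
ΣM about O: M_O − 200·44 = 0 → M_O = 8800 N·mm.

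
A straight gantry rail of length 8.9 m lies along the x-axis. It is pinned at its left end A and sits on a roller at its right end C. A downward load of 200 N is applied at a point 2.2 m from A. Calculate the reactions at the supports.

A_x = 0, A_y = 150.6 N, C_y = 49.44 N

ΣM about A: C_y·8.9 − 200·2.2 = 0 → C_y = 440/8.9 = 49.4382 ≈ 49.44 N.
ΣF_y = 0: A_y + 49.4382 − 200 = 0 → A_y = 150.6 N.
ΣF_x = 0: no horizontal applied forces, so A_x = 0.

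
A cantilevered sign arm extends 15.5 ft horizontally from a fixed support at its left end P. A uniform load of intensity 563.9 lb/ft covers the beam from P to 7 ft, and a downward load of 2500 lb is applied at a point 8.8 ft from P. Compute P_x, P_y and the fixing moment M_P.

Resultant of the distributed load: 563.9 × 7 = 3947.3 lb at 3.5 ft from P.
ΣF_x = 0: P_x = 0.
ΣF_y = 0: P_y − 563.9·7 − 2500 = 0 → P_y = 6447 lb.
ΣM about P: M_P − (563.9·7)·3.5 − 2500·8.8 = 0 → M_P = 35820 lb·ft.

P_x = 0, P_y = 6447 lb, M_P = 35820 lb·ft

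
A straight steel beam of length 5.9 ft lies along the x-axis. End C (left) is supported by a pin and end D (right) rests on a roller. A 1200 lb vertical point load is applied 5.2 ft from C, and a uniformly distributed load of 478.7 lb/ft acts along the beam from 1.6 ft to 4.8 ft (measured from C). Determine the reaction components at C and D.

Resultant of the distributed load: 478.7 × 3.2 = 1531.84 lb at 3.2 ft from C.
Taking moments about C: D_y·5.9 − 1200·5.2 − (478.7·3.2)·3.2 = 0 → D_y = 11141.888/5.9 = 1888.46 ≈ 1888 lb.
ΣF_y = 0: C_y + 1888.46 − 1200 − 478.7·3.2 = 0 → C_y = 843.4 lb.
ΣF_x = 0: no horizontal applied forces, so C_x = 0.

C_x = 0, C_y = 843.4 lb, D_y = 1888 lb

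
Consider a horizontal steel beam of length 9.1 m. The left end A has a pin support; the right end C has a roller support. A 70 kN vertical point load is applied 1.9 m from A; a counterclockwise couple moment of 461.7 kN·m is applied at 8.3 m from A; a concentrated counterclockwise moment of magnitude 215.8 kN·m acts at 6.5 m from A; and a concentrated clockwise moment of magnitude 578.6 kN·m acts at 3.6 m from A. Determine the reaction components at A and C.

A_x = 0, A_y = 66.25 kN, C_y = 3.747 kN

ΣM about A: C_y·9.1 − 70·1.9 + 461.7 + 215.8 − 578.6 = 0 → C_y = 34.1/9.1 = 3.74725 ≈ 3.747 kN.
ΣF_y = 0: A_y + 3.74725 − 70 = 0 → A_y = 66.25 kN.
ΣF_x = 0: no horizontal applied forces, so A_x = 0.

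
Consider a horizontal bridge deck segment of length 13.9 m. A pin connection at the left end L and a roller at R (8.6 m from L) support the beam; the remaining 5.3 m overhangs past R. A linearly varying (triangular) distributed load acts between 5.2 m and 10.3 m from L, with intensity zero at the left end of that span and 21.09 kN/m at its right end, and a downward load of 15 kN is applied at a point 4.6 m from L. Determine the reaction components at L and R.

L_x = 0, L_y = 6.977 kN, R_y = 61.80 kN

Resultant of the triangular load: ½ × 21.09 × 5.1 = 53.7795 kN, acting at 8.6 m from L (one-third of the span from the peak).
ΣM about L: R_y·8.6 − (½·21.09·5.1)·8.6 − 15·4.6 = 0 → R_y = 531.5037/8.6 = 61.8028 ≈ 61.80 kN.
ΣF_y = 0: L_y + 61.8028 − ½·21.09·5.1 − 15 = 0 → L_y = 6.977 kN.
ΣF_x = 0: no horizontal applied forces, so L_x = 0.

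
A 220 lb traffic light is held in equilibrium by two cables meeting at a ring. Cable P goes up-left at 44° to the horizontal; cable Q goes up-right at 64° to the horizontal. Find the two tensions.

ΣF_x = 0: −T_P·cos44° + T_Q·cos64° = 0 → T_Q = 1.64094·T_P.
ΣF_y = 0: T_P·sin44° + T_Q·sin64° = 220.
Substitute: T_P·(0.694658 + 1.64094·0.898794) = 220 → T_P = 101.405 ≈ 101.4 lb.
Then T_Q = 1.64094 × 101.405 = 166.4 lb.

T_P = 101.4 lb, T_Q = 166.4 lb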